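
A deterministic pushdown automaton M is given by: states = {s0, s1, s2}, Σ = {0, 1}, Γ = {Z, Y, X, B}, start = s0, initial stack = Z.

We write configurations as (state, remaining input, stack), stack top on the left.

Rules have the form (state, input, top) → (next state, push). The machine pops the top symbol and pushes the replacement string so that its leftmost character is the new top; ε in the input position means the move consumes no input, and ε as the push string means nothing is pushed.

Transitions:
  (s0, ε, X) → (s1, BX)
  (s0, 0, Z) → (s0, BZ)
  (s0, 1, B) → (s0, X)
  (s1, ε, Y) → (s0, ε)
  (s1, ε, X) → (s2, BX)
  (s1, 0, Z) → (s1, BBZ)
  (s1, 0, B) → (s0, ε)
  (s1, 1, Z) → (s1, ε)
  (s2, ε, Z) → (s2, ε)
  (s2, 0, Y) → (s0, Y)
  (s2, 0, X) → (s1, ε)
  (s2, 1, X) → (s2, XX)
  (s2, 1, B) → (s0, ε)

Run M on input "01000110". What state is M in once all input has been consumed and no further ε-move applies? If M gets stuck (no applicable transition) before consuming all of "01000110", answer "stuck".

stuck

(s0, 01000110, Z) ⊢ (s0, 1000110, BZ) ⊢ (s0, 000110, XZ) ⊢ (s1, 000110, BXZ) ⊢ (s0, 00110, XZ) ⊢ (s1, 00110, BXZ) ⊢ (s0, 0110, XZ) ⊢ (s1, 0110, BXZ) ⊢ (s0, 110, XZ) ⊢ (s1, 110, BXZ)
No transition for (s1, 1, top B); M blocks with input 110 remaining.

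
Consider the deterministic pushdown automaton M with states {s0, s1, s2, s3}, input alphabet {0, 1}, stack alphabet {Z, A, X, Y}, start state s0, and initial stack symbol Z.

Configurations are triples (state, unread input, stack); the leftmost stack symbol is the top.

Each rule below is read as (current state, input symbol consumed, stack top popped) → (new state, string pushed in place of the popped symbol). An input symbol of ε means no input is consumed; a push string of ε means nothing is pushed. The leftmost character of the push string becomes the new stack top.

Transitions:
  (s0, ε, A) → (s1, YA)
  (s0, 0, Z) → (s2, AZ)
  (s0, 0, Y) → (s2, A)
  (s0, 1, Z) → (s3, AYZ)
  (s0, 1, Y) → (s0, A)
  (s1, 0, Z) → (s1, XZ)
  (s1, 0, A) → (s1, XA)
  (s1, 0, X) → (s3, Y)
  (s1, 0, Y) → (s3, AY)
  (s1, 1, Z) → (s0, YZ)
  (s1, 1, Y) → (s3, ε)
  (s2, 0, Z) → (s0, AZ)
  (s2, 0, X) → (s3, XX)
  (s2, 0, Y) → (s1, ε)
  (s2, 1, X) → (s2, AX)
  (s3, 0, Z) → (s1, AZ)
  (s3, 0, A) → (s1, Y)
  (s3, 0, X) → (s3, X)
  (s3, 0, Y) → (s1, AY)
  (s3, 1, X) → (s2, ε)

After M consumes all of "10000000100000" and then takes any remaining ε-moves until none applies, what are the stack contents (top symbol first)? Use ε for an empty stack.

(s0, 10000000100000, Z) ⊢ (s3, 0000000100000, AYZ) ⊢ (s1, 000000100000, YYZ) ⊢ (s3, 00000100000, AYYZ) ⊢ (s1, 0000100000, YYYZ) ⊢ (s3, 000100000, AYYYZ) ⊢ (s1, 00100000, YYYYZ) ⊢ (s3, 0100000, AYYYYZ) ⊢ (s1, 100000, YYYYYZ) ⊢ (s3, 00000, YYYYZ) ⊢ (s1, 0000, AYYYYZ) ⊢ (s1, 000, XAYYYYZ) ⊢ (s3, 00, YAYYYYZ) ⊢ (s1, 0, AYAYYYYZ) ⊢ (s1, ε, XAYAYYYYZ)
All input consumed in state s1 with stack XAYAYYYYZ.

XAYAYYYYZ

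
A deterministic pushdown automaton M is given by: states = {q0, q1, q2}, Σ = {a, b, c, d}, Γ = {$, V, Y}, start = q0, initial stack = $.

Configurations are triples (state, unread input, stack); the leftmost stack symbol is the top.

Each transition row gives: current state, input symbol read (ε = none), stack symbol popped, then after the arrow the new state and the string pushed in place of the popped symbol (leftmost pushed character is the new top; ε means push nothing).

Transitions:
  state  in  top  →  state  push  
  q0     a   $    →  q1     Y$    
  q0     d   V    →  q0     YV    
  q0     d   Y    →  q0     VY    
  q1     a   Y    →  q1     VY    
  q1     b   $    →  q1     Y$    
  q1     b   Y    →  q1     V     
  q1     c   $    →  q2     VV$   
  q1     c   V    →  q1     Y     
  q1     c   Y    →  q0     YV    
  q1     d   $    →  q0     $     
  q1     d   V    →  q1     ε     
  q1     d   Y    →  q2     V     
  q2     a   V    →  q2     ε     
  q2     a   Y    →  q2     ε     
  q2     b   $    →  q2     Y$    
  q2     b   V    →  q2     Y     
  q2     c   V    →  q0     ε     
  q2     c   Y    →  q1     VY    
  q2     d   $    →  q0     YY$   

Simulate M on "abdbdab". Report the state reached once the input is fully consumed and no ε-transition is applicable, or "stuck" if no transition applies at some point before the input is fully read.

(q0, abdbdab, $)
  read a, top $: go to q1, push Y$ → (q1, bdbdab, Y$)
  read b, top Y: go to q1, push V → (q1, dbdab, V$)
  read d, top V: go to q1, push ε → (q1, bdab, $)
  read b, top $: go to q1, push Y$ → (q1, dab, Y$)
  read d, top Y: go to q2, push V → (q2, ab, V$)
  read a, top V: go to q2, push ε → (q2, b, $)
  read b, top $: go to q2, push Y$ → (q2, ε, Y$)
All input consumed; M is in state q2.

q2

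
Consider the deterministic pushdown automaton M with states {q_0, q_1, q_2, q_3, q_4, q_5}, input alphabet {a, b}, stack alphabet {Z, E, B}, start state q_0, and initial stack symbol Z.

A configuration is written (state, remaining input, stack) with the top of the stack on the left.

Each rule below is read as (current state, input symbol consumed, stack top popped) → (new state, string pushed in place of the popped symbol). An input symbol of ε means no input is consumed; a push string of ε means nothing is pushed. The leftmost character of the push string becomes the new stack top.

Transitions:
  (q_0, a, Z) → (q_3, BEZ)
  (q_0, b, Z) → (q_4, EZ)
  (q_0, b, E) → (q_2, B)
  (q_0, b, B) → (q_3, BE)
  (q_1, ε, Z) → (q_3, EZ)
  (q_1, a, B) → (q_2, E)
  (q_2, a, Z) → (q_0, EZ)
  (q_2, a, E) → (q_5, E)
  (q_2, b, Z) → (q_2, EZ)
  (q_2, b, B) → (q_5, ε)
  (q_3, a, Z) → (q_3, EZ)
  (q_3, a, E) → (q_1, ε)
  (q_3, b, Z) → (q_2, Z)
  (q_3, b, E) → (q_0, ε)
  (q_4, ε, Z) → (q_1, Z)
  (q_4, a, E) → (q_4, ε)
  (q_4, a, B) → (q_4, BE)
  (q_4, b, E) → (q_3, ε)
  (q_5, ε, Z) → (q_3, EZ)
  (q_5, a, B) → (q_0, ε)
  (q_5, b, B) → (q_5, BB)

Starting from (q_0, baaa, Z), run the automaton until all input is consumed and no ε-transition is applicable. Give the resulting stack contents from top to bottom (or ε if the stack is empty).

EZ

(q_0, baaa, Z)
  read b, top Z: go to q_4, push EZ → (q_4, aaa, EZ)
  read a, top E: go to q_4, push ε → (q_4, aa, Z)
  ε-move, top Z: go to q_1, push Z → (q_1, aa, Z)
  ε-move, top Z: go to q_3, push EZ → (q_3, aa, EZ)
  read a, top E: go to q_1, push ε → (q_1, a, Z)
  ε-move, top Z: go to q_3, push EZ → (q_3, a, EZ)
  read a, top E: go to q_1, push ε → (q_1, ε, Z)
  ε-move, top Z: go to q_3, push EZ → (q_3, ε, EZ)
All input consumed in state q_3 with stack EZ.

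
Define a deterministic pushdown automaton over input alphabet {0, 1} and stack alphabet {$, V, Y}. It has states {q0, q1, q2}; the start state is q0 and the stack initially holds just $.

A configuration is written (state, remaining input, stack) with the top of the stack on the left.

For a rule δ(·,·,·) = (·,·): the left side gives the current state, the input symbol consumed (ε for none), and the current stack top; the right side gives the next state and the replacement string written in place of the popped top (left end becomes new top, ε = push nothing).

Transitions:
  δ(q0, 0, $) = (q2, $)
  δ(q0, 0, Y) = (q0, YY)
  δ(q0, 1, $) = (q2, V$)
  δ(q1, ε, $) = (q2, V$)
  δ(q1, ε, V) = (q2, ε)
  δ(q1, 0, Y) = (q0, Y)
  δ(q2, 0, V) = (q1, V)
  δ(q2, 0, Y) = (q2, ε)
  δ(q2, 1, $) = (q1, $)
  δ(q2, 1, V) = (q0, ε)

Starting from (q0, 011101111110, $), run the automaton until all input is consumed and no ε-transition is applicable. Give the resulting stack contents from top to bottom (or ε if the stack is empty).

(q0, 011101111110, $) ⊢ (q2, 11101111110, $) ⊢ (q1, 1101111110, $) ⊢ (q2, 1101111110, V$) ⊢ (q0, 101111110, $) ⊢ (q2, 01111110, V$) ⊢ (q1, 1111110, V$) ⊢ (q2, 1111110, $) ⊢ (q1, 111110, $) ⊢ (q2, 111110, V$) ⊢ (q0, 11110, $) ⊢ (q2, 1110, V$) ⊢ (q0, 110, $) ⊢ (q2, 10, V$) ⊢ (q0, 0, $) ⊢ (q2, ε, $)
All input consumed in state q2 with stack $.

$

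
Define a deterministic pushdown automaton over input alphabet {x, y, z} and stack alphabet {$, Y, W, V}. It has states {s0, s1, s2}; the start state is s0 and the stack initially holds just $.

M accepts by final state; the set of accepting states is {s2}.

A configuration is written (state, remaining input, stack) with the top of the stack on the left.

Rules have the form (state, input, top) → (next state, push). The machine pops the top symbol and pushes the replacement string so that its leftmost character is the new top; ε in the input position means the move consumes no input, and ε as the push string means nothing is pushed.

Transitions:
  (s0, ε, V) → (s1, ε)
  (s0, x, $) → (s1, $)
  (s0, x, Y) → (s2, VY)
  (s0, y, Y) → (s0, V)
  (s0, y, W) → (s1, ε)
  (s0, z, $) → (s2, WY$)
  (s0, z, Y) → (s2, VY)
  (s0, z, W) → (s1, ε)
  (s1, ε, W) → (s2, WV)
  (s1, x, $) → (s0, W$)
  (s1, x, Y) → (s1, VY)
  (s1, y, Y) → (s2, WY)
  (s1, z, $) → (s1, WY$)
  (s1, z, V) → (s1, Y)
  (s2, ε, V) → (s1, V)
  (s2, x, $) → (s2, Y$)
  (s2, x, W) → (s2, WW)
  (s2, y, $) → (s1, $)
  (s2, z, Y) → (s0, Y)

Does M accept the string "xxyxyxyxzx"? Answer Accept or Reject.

(s0, xxyxyxyxzx, $) ⊢ (s1, xyxyxyxzx, $) ⊢ (s0, yxyxyxzx, W$) ⊢ (s1, xyxyxzx, $) ⊢ (s0, yxyxzx, W$) ⊢ (s1, xyxzx, $) ⊢ (s0, yxzx, W$) ⊢ (s1, xzx, $) ⊢ (s0, zx, W$) ⊢ (s1, x, $) ⊢ (s0, ε, W$)
All input consumed; state s0 ∉ F and no further ε-move applies.

Reject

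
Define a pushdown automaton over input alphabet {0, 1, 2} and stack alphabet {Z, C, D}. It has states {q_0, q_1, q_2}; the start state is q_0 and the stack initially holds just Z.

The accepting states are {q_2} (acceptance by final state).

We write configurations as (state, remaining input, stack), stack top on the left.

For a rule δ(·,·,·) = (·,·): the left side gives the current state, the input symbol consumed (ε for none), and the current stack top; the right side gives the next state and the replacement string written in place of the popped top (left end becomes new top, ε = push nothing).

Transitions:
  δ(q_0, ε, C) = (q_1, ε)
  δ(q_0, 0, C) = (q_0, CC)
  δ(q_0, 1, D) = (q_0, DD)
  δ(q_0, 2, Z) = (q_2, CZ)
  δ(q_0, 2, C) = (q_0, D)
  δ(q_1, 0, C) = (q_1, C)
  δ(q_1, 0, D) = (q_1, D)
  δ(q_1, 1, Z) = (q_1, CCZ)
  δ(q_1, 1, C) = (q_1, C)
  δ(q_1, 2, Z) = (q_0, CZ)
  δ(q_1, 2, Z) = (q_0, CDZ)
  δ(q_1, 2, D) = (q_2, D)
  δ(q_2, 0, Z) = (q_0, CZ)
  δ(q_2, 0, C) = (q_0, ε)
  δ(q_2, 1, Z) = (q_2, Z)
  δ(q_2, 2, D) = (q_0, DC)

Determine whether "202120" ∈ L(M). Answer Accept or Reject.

No computation consumes all input and reaches a final state.

Reject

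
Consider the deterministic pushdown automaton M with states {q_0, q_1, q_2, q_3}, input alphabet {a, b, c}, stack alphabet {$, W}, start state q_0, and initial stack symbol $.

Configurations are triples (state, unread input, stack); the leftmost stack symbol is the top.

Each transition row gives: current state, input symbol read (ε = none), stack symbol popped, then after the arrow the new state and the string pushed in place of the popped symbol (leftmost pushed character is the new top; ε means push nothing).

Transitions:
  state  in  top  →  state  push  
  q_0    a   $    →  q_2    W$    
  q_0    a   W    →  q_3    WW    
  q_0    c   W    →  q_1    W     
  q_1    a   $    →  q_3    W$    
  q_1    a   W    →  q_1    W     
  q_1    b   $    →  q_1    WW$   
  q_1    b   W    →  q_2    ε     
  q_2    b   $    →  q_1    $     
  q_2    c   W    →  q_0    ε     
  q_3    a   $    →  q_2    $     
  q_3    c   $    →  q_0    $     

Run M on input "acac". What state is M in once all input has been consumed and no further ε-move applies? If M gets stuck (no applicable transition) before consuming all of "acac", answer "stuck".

q_0

(q_0, acac, $) ⊢ (q_2, cac, W$) ⊢ (q_0, ac, $) ⊢ (q_2, c, W$) ⊢ (q_0, ε, $)
All input consumed; M is in state q_0.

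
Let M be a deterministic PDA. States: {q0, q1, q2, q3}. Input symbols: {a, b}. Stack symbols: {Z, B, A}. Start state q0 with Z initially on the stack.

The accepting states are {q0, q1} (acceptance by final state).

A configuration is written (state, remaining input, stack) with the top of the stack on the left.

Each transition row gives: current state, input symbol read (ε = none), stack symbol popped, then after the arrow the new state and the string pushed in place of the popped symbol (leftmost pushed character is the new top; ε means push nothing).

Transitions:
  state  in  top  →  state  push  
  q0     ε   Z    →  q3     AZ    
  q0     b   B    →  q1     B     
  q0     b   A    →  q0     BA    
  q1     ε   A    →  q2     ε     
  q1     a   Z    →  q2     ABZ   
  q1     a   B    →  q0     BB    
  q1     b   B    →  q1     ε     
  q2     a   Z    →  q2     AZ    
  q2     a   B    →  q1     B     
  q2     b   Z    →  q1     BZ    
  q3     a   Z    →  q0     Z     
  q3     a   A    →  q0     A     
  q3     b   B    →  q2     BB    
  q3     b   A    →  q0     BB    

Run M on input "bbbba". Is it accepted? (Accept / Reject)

Reject

(q0, bbbba, Z)
  ε-move, top Z: go to q3, push AZ → (q3, bbbba, AZ)
  read b, top A: go to q0, push BB → (q0, bbba, BBZ)
  read b, top B: go to q1, push B → (q1, bba, BBZ)
  read b, top B: go to q1, push ε → (q1, ba, BZ)
  read b, top B: go to q1, push ε → (q1, a, Z)
  read a, top Z: go to q2, push ABZ → (q2, ε, ABZ)
All input consumed; state q2 ∉ F and no further ε-move applies.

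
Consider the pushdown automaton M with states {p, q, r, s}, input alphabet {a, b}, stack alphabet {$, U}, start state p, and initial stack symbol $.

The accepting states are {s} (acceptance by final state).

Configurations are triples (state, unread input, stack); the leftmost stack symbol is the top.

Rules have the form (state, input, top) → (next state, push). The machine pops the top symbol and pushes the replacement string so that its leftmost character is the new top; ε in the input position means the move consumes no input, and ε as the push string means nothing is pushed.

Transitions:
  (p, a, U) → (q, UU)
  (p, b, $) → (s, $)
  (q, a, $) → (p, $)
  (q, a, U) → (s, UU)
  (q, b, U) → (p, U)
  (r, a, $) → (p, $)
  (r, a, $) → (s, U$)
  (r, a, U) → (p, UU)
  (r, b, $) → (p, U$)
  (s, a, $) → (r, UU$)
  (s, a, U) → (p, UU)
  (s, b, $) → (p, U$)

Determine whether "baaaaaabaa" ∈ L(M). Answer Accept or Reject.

One accepting computation: (p, baaaaaabaa, $) ⊢ (s, aaaaaabaa, $) ⊢ (r, aaaaabaa, UU$) ⊢ (p, aaaabaa, UUU$) ⊢ (q, aaabaa, UUUU$) ⊢ (s, aabaa, UUUUU$) ⊢ (p, abaa, UUUUUU$) ⊢ (q, baa, UUUUUUU$) ⊢ (p, aa, UUUUUUU$) ⊢ (q, a, UUUUUUUU$) ⊢ (s, ε, UUUUUUUUU$)
All input consumed and state s ∈ F.

Accept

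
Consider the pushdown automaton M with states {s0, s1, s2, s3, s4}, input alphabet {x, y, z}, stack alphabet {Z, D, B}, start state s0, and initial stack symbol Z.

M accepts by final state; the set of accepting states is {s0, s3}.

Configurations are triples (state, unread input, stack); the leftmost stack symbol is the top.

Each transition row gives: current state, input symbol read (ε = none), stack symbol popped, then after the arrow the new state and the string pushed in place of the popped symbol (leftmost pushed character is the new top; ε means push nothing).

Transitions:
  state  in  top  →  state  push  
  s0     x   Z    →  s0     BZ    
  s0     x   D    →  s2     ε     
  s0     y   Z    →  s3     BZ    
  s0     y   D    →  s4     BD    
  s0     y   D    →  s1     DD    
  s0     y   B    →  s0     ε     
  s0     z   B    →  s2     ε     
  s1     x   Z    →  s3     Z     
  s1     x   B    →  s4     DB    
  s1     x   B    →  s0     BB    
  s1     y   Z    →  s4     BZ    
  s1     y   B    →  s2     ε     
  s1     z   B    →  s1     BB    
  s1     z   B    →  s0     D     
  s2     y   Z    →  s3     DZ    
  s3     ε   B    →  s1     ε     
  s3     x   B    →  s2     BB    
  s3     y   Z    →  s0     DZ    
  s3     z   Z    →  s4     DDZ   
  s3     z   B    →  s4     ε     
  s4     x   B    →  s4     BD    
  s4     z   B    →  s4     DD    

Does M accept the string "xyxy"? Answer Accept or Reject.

One accepting computation: (s0, xyxy, Z) ⊢ (s0, yxy, BZ) ⊢ (s0, xy, Z) ⊢ (s0, y, BZ) ⊢ (s0, ε, Z)
All input consumed and state s0 ∈ F.

Accept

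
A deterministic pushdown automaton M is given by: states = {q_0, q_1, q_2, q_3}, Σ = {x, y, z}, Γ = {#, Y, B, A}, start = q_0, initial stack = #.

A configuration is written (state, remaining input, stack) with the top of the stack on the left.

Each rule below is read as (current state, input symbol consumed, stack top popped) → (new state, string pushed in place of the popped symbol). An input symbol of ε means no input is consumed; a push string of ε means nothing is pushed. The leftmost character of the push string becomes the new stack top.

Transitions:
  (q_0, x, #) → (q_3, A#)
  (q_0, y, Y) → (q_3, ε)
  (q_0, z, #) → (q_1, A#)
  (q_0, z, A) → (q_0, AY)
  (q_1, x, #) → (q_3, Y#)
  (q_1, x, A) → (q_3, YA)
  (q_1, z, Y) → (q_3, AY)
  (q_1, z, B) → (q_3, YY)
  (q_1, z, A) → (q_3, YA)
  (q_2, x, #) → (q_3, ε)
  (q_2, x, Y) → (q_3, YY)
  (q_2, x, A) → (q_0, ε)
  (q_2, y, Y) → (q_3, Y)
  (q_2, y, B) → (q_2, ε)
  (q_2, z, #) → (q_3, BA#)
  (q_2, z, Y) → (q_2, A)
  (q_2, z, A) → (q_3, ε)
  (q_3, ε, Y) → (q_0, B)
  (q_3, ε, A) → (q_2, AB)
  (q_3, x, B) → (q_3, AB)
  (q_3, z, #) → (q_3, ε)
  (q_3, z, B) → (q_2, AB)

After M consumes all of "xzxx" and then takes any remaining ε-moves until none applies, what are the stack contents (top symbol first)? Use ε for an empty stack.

BB#

(q_0, xzxx, #)
  read x, top #: go to q_3, push A# → (q_3, zxx, A#)
  ε-move, top A: go to q_2, push AB → (q_2, zxx, AB#)
  read z, top A: go to q_3, push ε → (q_3, xx, B#)
  read x, top B: go to q_3, push AB → (q_3, x, AB#)
  ε-move, top A: go to q_2, push AB → (q_2, x, ABB#)
  read x, top A: go to q_0, push ε → (q_0, ε, BB#)
All input consumed in state q_0 with stack BB#.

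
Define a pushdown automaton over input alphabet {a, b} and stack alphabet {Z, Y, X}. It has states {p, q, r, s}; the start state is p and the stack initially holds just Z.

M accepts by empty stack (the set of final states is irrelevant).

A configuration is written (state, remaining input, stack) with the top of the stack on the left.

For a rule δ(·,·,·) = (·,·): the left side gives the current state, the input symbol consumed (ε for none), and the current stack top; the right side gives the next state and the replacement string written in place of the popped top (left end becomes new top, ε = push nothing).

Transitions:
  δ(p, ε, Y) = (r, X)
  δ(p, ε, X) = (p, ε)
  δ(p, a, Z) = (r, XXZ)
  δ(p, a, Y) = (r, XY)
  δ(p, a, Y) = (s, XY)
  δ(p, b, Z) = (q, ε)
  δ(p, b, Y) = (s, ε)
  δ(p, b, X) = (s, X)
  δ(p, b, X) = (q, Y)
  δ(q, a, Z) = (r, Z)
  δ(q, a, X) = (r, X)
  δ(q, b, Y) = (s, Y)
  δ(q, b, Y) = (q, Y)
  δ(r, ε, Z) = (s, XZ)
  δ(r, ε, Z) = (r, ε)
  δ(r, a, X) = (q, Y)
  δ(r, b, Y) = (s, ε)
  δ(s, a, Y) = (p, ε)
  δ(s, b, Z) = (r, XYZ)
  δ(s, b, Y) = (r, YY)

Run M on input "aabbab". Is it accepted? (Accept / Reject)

Accept

One accepting computation: (p, aabbab, Z) ⊢ (r, abbab, XXZ) ⊢ (q, bbab, YXZ) ⊢ (q, bab, YXZ) ⊢ (s, ab, YXZ) ⊢ (p, b, XZ) ⊢ (p, b, Z) ⊢ (q, ε, ε)
All input consumed and the stack is empty.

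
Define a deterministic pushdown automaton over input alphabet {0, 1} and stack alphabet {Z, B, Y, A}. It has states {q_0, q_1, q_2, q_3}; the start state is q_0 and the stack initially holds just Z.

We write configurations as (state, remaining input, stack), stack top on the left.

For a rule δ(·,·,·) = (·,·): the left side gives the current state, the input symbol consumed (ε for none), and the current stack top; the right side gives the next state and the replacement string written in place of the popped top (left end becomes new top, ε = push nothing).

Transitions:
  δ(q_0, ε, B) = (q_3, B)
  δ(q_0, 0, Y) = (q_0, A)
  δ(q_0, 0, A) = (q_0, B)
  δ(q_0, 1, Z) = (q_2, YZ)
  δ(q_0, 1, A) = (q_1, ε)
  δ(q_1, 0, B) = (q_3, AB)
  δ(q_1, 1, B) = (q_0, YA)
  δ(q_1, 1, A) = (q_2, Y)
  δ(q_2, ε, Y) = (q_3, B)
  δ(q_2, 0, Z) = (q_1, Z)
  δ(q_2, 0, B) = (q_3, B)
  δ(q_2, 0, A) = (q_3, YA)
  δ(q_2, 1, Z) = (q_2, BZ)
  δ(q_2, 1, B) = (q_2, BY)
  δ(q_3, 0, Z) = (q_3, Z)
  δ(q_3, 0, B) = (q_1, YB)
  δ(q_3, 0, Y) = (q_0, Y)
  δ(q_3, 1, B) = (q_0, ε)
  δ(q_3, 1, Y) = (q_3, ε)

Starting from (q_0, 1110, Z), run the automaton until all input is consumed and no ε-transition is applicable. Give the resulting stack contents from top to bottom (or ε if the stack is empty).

(q_0, 1110, Z) ⊢ (q_2, 110, YZ) ⊢ (q_3, 110, BZ) ⊢ (q_0, 10, Z) ⊢ (q_2, 0, YZ) ⊢ (q_3, 0, BZ) ⊢ (q_1, ε, YBZ)
All input consumed in state q_1 with stack YBZ.

YBZ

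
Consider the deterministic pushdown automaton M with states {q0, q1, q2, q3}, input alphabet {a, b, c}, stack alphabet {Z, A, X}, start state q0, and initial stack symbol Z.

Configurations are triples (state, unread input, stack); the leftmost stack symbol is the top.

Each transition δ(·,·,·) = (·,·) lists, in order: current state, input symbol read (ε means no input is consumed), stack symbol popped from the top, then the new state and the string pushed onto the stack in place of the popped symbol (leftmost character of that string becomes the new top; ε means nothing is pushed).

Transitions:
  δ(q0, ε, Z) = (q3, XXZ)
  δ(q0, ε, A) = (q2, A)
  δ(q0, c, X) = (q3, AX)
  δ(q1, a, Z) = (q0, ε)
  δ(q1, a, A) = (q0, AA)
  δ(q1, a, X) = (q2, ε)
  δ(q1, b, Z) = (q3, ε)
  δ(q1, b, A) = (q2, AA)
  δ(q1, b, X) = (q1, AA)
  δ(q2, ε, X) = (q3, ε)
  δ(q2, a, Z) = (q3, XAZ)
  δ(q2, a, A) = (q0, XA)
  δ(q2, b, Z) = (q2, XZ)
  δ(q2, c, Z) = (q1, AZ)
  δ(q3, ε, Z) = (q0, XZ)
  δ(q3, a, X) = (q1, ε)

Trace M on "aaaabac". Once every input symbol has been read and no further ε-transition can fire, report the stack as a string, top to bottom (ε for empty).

AXAAZ

(q0, aaaabac, Z) ⊢ (q3, aaaabac, XXZ) ⊢ (q1, aaabac, XZ) ⊢ (q2, aabac, Z) ⊢ (q3, abac, XAZ) ⊢ (q1, bac, AZ) ⊢ (q2, ac, AAZ) ⊢ (q0, c, XAAZ) ⊢ (q3, ε, AXAAZ)
All input consumed in state q3 with stack AXAAZ.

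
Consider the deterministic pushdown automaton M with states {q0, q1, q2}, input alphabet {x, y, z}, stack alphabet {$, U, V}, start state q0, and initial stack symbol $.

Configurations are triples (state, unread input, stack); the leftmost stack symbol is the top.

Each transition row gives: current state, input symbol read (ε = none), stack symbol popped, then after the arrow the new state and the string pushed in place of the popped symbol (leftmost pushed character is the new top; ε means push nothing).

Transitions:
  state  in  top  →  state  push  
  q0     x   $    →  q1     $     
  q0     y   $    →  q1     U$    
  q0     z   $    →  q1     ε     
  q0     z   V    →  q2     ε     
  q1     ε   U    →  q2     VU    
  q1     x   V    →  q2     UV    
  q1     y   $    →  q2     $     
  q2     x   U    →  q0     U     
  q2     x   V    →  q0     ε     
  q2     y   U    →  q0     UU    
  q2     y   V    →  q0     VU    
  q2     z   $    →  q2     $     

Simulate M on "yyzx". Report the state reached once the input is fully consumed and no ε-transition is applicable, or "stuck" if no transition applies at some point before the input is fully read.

q0

(q0, yyzx, $)
  read y, top $: go to q1, push U$ → (q1, yzx, U$)
  ε-move, top U: go to q2, push VU → (q2, yzx, VU$)
  read y, top V: go to q0, push VU → (q0, zx, VUU$)
  read z, top V: go to q2, push ε → (q2, x, UU$)
  read x, top U: go to q0, push U → (q0, ε, UU$)
All input consumed; M is in state q0.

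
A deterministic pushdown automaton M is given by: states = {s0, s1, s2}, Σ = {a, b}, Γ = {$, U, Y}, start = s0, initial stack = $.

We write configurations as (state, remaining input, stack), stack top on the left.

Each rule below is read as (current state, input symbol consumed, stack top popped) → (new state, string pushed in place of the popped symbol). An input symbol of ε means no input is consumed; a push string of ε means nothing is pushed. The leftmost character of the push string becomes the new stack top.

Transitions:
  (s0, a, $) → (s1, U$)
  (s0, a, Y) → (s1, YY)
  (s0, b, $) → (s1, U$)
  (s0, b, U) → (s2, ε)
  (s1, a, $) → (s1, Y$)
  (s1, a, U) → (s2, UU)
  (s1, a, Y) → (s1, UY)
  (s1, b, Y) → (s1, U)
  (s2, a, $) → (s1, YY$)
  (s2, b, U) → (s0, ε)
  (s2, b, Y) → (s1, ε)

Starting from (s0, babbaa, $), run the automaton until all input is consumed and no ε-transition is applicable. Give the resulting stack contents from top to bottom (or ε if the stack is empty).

(s0, babbaa, $) ⊢ (s1, abbaa, U$) ⊢ (s2, bbaa, UU$) ⊢ (s0, baa, U$) ⊢ (s2, aa, $) ⊢ (s1, a, YY$) ⊢ (s1, ε, UYY$)
All input consumed in state s1 with stack UYY$.

UYY$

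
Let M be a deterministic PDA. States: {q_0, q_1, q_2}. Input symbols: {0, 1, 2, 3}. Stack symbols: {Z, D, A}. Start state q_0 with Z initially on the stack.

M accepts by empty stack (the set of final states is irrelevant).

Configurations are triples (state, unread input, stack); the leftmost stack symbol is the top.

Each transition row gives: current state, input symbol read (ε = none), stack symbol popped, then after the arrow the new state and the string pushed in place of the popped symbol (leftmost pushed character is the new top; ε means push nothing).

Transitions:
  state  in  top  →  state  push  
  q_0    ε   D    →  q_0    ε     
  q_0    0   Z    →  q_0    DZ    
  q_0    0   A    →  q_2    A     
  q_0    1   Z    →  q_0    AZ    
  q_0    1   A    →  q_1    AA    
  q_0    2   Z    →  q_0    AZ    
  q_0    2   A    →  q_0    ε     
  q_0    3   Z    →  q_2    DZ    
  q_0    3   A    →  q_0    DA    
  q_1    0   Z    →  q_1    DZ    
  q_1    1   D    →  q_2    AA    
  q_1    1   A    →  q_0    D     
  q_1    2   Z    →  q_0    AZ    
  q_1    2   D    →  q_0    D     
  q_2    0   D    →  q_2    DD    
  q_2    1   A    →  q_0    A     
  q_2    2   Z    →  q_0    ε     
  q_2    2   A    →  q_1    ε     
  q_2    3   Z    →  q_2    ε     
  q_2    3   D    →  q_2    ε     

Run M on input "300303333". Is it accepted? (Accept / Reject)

Accept

(q_0, 300303333, Z)
  read 3, top Z: go to q_2, push DZ → (q_2, 00303333, DZ)
  read 0, top D: go to q_2, push DD → (q_2, 0303333, DDZ)
  read 0, top D: go to q_2, push DD → (q_2, 303333, DDDZ)
  read 3, top D: go to q_2, push ε → (q_2, 03333, DDZ)
  read 0, top D: go to q_2, push DD → (q_2, 3333, DDDZ)
  read 3, top D: go to q_2, push ε → (q_2, 333, DDZ)
  read 3, top D: go to q_2, push ε → (q_2, 33, DZ)
  read 3, top D: go to q_2, push ε → (q_2, 3, Z)
  read 3, top Z: go to q_2, push ε → (q_2, ε, ε)
All input consumed and the stack is empty.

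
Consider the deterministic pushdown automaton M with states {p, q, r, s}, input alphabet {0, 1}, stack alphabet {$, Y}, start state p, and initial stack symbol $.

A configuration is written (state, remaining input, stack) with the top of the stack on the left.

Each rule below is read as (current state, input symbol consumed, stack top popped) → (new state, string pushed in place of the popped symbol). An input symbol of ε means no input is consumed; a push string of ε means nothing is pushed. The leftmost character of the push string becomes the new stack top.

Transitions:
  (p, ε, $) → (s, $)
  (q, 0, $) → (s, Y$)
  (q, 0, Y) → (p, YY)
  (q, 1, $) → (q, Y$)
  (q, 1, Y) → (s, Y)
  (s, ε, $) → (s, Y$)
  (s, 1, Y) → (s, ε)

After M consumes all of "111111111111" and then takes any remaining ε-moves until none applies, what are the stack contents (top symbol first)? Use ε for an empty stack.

(p, 111111111111, $) ⊢ (s, 111111111111, $) ⊢ (s, 111111111111, Y$) ⊢ (s, 11111111111, $) ⊢ (s, 11111111111, Y$) ⊢ (s, 1111111111, $) ⊢ (s, 1111111111, Y$) ⊢ (s, 111111111, $) ⊢ (s, 111111111, Y$) ⊢ (s, 11111111, $) ⊢ (s, 11111111, Y$) ⊢ (s, 1111111, $) ⊢ (s, 1111111, Y$) ⊢ (s, 111111, $) ⊢ (s, 111111, Y$) ⊢ (s, 11111, $) ⊢ (s, 11111, Y$) ⊢ (s, 1111, $) ⊢ (s, 1111, Y$) ⊢ (s, 111, $) ⊢ (s, 111, Y$) ⊢ (s, 11, $) ⊢ (s, 11, Y$) ⊢ (s, 1, $) ⊢ (s, 1, Y$) ⊢ (s, ε, $) ⊢ (s, ε, Y$)
All input consumed in state s with stack Y$.

Y$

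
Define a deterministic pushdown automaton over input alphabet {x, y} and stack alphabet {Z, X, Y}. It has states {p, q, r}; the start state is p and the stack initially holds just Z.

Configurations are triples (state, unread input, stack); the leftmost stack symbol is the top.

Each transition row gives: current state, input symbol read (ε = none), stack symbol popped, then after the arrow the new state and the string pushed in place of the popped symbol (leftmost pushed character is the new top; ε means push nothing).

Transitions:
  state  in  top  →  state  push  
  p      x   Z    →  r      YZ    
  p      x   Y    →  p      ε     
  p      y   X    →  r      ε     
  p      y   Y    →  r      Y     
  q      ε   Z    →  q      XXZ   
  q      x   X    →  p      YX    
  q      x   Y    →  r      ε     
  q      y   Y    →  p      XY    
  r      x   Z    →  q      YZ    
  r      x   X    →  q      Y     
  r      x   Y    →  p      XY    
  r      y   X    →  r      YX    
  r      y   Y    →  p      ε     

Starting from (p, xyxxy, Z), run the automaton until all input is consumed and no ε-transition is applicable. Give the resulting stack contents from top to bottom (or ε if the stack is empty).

(p, xyxxy, Z)
  read x, top Z: go to r, push YZ → (r, yxxy, YZ)
  read y, top Y: go to p, push ε → (p, xxy, Z)
  read x, top Z: go to r, push YZ → (r, xy, YZ)
  read x, top Y: go to p, push XY → (p, y, XYZ)
  read y, top X: go to r, push ε → (r, ε, YZ)
All input consumed in state r with stack YZ.

YZ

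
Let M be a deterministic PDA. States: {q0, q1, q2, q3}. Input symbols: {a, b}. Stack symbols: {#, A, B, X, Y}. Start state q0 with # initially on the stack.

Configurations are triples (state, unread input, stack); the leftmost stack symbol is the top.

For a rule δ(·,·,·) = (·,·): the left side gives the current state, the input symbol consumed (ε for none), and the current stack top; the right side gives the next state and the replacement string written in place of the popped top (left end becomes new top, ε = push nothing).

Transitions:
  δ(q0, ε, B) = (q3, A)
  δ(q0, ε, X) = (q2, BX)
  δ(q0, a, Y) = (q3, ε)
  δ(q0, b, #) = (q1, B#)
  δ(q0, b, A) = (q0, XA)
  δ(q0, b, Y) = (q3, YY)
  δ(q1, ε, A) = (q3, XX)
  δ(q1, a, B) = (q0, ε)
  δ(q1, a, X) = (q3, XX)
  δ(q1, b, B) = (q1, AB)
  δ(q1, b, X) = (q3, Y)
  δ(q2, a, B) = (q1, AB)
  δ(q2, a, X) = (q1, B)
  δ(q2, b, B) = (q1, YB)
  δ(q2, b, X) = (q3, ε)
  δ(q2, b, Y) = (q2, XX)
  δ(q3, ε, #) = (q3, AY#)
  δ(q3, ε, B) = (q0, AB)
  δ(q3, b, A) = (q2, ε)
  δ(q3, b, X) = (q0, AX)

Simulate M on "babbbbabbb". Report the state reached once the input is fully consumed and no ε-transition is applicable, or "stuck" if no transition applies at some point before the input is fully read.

(q0, babbbbabbb, #) ⊢ (q1, abbbbabbb, B#) ⊢ (q0, bbbbabbb, #) ⊢ (q1, bbbabbb, B#) ⊢ (q1, bbabbb, AB#) ⊢ (q3, bbabbb, XXB#) ⊢ (q0, babbb, AXXB#) ⊢ (q0, abbb, XAXXB#) ⊢ (q2, abbb, BXAXXB#) ⊢ (q1, bbb, ABXAXXB#) ⊢ (q3, bbb, XXBXAXXB#) ⊢ (q0, bb, AXXBXAXXB#) ⊢ (q0, b, XAXXBXAXXB#) ⊢ (q2, b, BXAXXBXAXXB#) ⊢ (q1, ε, YBXAXXBXAXXB#)
All input consumed; M is in state q1.

q1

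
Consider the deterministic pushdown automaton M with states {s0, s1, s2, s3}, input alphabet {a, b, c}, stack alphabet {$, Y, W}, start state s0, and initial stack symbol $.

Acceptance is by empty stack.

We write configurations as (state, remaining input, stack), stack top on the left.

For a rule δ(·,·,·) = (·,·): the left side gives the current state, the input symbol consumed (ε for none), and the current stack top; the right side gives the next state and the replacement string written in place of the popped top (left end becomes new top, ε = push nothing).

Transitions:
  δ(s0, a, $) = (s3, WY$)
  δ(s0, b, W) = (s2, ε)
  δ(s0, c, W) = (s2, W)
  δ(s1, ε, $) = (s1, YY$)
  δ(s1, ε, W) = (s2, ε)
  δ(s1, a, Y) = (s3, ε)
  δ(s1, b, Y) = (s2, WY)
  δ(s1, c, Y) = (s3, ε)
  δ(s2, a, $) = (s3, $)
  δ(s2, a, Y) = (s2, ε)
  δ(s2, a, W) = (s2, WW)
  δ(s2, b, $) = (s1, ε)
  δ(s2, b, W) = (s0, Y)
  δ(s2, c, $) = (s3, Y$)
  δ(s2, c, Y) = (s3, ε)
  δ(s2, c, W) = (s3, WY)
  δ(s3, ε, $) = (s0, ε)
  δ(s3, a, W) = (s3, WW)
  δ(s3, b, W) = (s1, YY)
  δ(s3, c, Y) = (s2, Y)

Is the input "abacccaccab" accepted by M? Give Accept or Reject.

Accept

(s0, abacccaccab, $)
  read a, top $: go to s3, push WY$ → (s3, bacccaccab, WY$)
  read b, top W: go to s1, push YY → (s1, acccaccab, YYY$)
  read a, top Y: go to s3, push ε → (s3, cccaccab, YY$)
  read c, top Y: go to s2, push Y → (s2, ccaccab, YY$)
  read c, top Y: go to s3, push ε → (s3, caccab, Y$)
  read c, top Y: go to s2, push Y → (s2, accab, Y$)
  read a, top Y: go to s2, push ε → (s2, ccab, $)
  read c, top $: go to s3, push Y$ → (s3, cab, Y$)
  read c, top Y: go to s2, push Y → (s2, ab, Y$)
  read a, top Y: go to s2, push ε → (s2, b, $)
  read b, top $: go to s1, push ε → (s1, ε, ε)
All input consumed and the stack is empty.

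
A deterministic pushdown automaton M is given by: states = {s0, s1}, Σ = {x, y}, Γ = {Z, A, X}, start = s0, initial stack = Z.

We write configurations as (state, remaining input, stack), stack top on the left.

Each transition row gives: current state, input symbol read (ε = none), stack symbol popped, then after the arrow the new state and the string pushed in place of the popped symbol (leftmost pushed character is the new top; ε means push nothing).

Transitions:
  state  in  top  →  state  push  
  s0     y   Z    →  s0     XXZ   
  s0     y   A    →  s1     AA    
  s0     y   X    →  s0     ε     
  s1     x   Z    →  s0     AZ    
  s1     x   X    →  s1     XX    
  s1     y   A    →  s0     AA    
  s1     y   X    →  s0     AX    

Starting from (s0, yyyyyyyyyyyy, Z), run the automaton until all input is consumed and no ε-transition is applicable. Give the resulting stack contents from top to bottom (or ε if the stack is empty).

(s0, yyyyyyyyyyyy, Z)
  read y, top Z: go to s0, push XXZ → (s0, yyyyyyyyyyy, XXZ)
  read y, top X: go to s0, push ε → (s0, yyyyyyyyyy, XZ)
  read y, top X: go to s0, push ε → (s0, yyyyyyyyy, Z)
  read y, top Z: go to s0, push XXZ → (s0, yyyyyyyy, XXZ)
  read y, top X: go to s0, push ε → (s0, yyyyyyy, XZ)
  read y, top X: go to s0, push ε → (s0, yyyyyy, Z)
  read y, top Z: go to s0, push XXZ → (s0, yyyyy, XXZ)
  read y, top X: go to s0, push ε → (s0, yyyy, XZ)
  read y, top X: go to s0, push ε → (s0, yyy, Z)
  read y, top Z: go to s0, push XXZ → (s0, yy, XXZ)
  read y, top X: go to s0, push ε → (s0, y, XZ)
  read y, top X: go to s0, push ε → (s0, ε, Z)
All input consumed in state s0 with stack Z.

Z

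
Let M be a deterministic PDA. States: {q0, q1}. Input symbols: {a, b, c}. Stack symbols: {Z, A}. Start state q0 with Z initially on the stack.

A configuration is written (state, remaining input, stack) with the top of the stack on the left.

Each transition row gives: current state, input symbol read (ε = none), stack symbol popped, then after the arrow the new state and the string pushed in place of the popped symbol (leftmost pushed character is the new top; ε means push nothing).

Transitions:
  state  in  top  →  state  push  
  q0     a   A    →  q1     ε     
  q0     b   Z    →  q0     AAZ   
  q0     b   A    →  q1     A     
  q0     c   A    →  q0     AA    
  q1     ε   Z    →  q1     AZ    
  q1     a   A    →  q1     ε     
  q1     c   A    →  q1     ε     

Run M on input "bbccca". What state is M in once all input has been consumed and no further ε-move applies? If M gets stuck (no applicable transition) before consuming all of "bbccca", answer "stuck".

(q0, bbccca, Z) ⊢ (q0, bccca, AAZ) ⊢ (q1, ccca, AAZ) ⊢ (q1, cca, AZ) ⊢ (q1, ca, Z) ⊢ (q1, ca, AZ) ⊢ (q1, a, Z) ⊢ (q1, a, AZ) ⊢ (q1, ε, Z) ⊢ (q1, ε, AZ)
All input consumed; M is in state q1.

q1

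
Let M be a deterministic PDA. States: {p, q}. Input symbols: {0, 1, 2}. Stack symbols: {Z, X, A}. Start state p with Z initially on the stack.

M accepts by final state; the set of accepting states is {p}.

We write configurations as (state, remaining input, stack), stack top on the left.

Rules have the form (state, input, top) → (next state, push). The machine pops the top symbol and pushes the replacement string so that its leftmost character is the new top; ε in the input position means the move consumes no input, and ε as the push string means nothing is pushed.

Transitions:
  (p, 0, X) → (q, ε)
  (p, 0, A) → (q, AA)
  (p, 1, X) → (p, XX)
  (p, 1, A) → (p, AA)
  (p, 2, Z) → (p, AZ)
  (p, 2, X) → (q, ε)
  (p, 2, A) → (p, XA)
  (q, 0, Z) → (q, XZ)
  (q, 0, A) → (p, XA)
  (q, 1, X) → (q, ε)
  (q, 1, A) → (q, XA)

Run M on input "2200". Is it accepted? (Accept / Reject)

Accept

(p, 2200, Z)
  read 2, top Z: go to p, push AZ → (p, 200, AZ)
  read 2, top A: go to p, push XA → (p, 00, XAZ)
  read 0, top X: go to q, push ε → (q, 0, AZ)
  read 0, top A: go to p, push XA → (p, ε, XAZ)
All input consumed; state p ∈ F.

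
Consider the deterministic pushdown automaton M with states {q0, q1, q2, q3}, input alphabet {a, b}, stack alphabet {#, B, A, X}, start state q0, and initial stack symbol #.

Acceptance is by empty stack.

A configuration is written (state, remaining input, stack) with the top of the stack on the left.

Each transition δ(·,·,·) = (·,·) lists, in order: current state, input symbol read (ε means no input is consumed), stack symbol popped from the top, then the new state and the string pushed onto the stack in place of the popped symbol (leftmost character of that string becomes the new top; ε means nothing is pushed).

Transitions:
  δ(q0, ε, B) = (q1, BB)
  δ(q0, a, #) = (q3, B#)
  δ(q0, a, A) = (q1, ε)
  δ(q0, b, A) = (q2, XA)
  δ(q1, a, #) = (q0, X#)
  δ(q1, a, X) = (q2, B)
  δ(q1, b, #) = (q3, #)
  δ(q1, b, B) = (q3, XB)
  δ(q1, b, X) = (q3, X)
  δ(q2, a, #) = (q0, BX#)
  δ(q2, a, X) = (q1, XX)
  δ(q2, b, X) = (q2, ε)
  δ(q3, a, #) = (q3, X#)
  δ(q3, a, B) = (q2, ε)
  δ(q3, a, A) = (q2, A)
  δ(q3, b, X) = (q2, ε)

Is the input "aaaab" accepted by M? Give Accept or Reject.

Reject

(q0, aaaab, #)
  read a, top #: go to q3, push B# → (q3, aaab, B#)
  read a, top B: go to q2, push ε → (q2, aab, #)
  read a, top #: go to q0, push BX# → (q0, ab, BX#)
  ε-move, top B: go to q1, push BB → (q1, ab, BBX#)
No transition applies at (q1, ab, BBX#); input not fully consumed.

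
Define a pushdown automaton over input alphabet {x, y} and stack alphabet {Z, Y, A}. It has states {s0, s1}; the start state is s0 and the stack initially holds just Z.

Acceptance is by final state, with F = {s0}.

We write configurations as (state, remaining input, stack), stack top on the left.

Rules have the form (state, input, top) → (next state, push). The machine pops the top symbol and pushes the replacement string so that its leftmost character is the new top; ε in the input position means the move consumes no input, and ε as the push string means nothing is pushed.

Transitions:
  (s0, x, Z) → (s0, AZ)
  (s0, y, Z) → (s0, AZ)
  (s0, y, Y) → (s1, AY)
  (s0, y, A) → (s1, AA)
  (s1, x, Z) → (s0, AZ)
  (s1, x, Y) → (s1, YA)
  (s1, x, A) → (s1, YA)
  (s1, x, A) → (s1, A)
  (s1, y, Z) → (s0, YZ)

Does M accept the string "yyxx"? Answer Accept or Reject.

Reject

No computation consumes all input and reaches a final state.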